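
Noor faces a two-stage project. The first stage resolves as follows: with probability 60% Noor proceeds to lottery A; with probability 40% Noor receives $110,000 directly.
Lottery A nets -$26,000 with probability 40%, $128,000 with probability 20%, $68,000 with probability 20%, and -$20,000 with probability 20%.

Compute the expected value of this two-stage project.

EV(A) = 0.4 × (-26000) + 0.2 × 128000 + 0.2 × 68000 + 0.2 × (-20000) = -10400 + 25600 + 13600 − 4000 = 24800
Branch B: 110000 (certain)
Overall = 0.6 × 24800 + 0.4 × 110000 = 14880 + 44000 = 58880

$58,880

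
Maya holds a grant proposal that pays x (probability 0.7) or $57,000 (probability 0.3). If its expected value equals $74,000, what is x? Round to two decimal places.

x = $81,285.71

0.7·x + 0.3·57000 = 74000
0.7·x = 74000 − 17100 = 56900
x = 56900 / 0.7 = 81285.7143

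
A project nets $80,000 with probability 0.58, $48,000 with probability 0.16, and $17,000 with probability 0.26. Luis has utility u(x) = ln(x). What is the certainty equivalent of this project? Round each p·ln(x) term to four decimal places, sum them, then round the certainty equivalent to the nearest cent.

E[u] = 0.58·ln(80000) + 0.16·ln(48000) + 0.26·ln(17000) = 6.5481 + 1.7246 + 2.5327 = 10.8054
CE = e^10.8054 ≈ 49286.23

$49,286.23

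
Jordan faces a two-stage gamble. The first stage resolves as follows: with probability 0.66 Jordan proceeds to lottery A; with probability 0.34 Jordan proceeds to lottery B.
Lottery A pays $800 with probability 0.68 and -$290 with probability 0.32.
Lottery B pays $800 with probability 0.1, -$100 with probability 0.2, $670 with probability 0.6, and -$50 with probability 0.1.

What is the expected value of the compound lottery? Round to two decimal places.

EV(A) = 0.68 × 800 + 0.32 × (-290) = 544 − 92.8 = 451.2
EV(B) = 0.1 × 800 + 0.2 × (-100) + 0.6 × 670 + 0.1 × (-50) = 80 − 20 + 402 − 5 = 457
Overall = 0.66 × 451.2 + 0.34 × 457 = 297.792 + 155.38 = 453.172

$453.17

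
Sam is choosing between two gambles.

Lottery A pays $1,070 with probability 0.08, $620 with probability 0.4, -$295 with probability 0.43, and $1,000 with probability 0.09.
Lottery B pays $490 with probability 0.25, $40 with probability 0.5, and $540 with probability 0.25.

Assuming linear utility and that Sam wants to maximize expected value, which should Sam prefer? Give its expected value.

Lottery A = 0.08 × 1070 + 0.4 × 620 + 0.43 × (-295) + 0.09 × 1000 = 85.6 + 248 − 126.85 + 90 = 296.75
Lottery B = 0.25 × 490 + 0.5 × 40 + 0.25 × 540 = 122.5 + 20 + 135 = 277.5

Lottery A ($296.75)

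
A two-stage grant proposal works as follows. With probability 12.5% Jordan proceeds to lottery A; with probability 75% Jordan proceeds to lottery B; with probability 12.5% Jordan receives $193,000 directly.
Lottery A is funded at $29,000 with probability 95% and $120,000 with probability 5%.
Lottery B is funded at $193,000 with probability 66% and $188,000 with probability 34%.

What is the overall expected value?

EV(A) = 0.95 × 29000 + 0.05 × 120000 = 27550 + 6000 = 33550
EV(B) = 0.66 × 193000 + 0.34 × 188000 = 127380 + 63920 = 191300
Branch C: 193000 (certain)
Overall = 0.125 × 33550 + 0.75 × 191300 + 0.125 × 193000 = 4193.75 + 143475 + 24125 = 171793.75

$171,793.75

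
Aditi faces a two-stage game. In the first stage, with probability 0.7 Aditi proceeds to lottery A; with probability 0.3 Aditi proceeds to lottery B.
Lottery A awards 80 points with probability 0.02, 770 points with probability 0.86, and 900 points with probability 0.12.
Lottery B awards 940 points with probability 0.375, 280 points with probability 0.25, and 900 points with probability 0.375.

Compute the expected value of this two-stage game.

768.26 points

EV(A) = 0.02 × 80 + 0.86 × 770 + 0.12 × 900 = 1.6 + 662.2 + 108 = 771.8
EV(B) = 0.375 × 940 + 0.25 × 280 + 0.375 × 900 = 352.5 + 70 + 337.5 = 760
Overall = 0.7 × 771.8 + 0.3 × 760 = 540.26 + 228 = 768.26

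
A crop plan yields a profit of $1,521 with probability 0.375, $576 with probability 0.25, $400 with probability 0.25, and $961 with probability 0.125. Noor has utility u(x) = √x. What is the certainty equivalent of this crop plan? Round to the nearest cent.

$870.25

E[u] = 0.375·√1521 + 0.25·√576 + 0.25·√400 + 0.125·√961 = 0.375·39 + 0.25·24 + 0.25·20 + 0.125·31 = 29.5
CE = (29.5)² = 870.25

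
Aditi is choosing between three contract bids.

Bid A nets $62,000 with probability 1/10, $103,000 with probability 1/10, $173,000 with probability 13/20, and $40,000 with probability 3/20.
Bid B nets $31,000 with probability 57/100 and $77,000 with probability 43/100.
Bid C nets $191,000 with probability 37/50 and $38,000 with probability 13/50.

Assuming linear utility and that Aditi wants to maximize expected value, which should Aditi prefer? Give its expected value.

Bid C ($151,220)

Bid A = 1/10 × 62000 + 1/10 × 103000 + 13/20 × 173000 + 3/20 × 40000 = 6200 + 10300 + 112450 + 6000 = 134950
Bid B = 57/100 × 31000 + 43/100 × 77000 = 17670 + 33110 = 50780
Bid C = 37/50 × 191000 + 13/50 × 38000 = 141340 + 9880 = 151220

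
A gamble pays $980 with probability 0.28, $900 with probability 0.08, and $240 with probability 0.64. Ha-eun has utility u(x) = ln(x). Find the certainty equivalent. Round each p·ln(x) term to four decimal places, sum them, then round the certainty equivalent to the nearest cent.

$395.56

E[u] = 0.28·ln(980) + 0.08·ln(900) + 0.64·ln(240) = 1.9285 + 0.5442 + 3.5076 = 5.9803
CE = e^5.9803 ≈ 395.56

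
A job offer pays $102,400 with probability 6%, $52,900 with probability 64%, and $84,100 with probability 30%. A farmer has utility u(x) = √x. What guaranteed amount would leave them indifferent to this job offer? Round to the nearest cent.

$64,211.56

E[u] = 0.06·√102400 + 0.64·√52900 + 0.3·√84100 = 0.06·320 + 0.64·230 + 0.3·290 = 253.4
CE = (253.4)² = 64211.56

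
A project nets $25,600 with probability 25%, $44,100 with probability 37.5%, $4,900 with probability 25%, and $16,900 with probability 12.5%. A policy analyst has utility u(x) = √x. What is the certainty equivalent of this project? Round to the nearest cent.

$23,256.25

E[u] = 0.25·√25600 + 0.375·√44100 + 0.25·√4900 + 0.125·√16900 = 0.25·160 + 0.375·210 + 0.25·70 + 0.125·130 = 152.5
CE = (152.5)² = 23256.25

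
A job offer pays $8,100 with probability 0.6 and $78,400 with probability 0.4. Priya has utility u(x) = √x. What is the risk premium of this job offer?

$8,664

E[u] = 0.6·√8100 + 0.4·√78400 = 0.6·90 + 0.4·280 = 166
CE = (166)² = 27556
Risk premium = EV − CE = 36220 − 27556 = 8664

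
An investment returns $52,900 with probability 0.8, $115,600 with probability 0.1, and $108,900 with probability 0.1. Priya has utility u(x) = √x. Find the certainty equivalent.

$63,001

E[u] = 0.8·√52900 + 0.1·√115600 + 0.1·√108900 = 0.8·230 + 0.1·340 + 0.1·330 = 251
CE = (251)² = 63001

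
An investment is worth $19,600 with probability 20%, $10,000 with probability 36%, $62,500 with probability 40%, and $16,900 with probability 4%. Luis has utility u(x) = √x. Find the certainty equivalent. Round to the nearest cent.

E[u] = 0.2·√19600 + 0.36·√10000 + 0.4·√62500 + 0.04·√16900 = 0.2·140 + 0.36·100 + 0.4·250 + 0.04·130 = 169.2
CE = (169.2)² = 28628.64

$28,628.64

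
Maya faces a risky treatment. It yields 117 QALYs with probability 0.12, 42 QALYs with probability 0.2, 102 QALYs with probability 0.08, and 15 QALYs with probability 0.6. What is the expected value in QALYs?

39.6 QALYs

EV = 0.12 × 117 + 0.2 × 42 + 0.08 × 102 + 0.6 × 15 = 14.04 + 8.4 + 8.16 + 9 = 39.6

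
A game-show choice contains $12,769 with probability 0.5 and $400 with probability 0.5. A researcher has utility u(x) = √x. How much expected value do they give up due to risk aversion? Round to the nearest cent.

$2,162.25

E[u] = 0.5·√12769 + 0.5·√400 = 0.5·113 + 0.5·20 = 66.5
CE = (66.5)² = 4422.25
Risk premium = EV − CE = 6584.5 − 4422.25 = 2162.25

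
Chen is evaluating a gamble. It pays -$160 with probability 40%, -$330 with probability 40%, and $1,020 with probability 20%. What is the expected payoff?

$8

EV = 0.4 × (-160) + 0.4 × (-330) + 0.2 × 1020 = -64 − 132 + 204 = 8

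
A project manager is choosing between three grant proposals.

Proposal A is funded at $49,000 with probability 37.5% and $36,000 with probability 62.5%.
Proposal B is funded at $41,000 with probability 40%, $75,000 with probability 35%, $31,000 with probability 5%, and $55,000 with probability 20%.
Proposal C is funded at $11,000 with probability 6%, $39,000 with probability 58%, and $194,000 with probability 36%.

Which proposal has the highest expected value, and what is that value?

Proposal C ($93,120)

Proposal A = 0.375 × 49000 + 0.625 × 36000 = 18375 + 22500 = 40875
Proposal B = 0.4 × 41000 + 0.35 × 75000 + 0.05 × 31000 + 0.2 × 55000 = 16400 + 26250 + 1550 + 11000 = 55200
Proposal C = 0.06 × 11000 + 0.58 × 39000 + 0.36 × 194000 = 660 + 22620 + 69840 = 93120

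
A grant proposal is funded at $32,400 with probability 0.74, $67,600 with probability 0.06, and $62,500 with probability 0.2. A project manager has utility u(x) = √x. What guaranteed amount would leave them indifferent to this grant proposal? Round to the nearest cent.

$39,521.44

E[u] = 0.74·√32400 + 0.06·√67600 + 0.2·√62500 = 0.74·180 + 0.06·260 + 0.2·250 = 198.8
CE = (198.8)² = 39521.44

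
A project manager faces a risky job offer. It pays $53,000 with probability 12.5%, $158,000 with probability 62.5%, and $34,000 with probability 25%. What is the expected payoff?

$113,875

EV = 0.125 × 53000 + 0.625 × 158000 + 0.25 × 34000 = 6625 + 98750 + 8500 = 113875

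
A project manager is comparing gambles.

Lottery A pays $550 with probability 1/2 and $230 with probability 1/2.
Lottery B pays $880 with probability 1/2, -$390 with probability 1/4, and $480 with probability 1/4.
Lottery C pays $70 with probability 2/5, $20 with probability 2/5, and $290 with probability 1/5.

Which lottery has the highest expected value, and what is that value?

Lottery A = 1/2 × 550 + 1/2 × 230 = 275 + 115 = 390
Lottery B = 1/2 × 880 + 1/4 × (-390) + 1/4 × 480 = 440 − 97.5 + 120 = 462.5
Lottery C = 2/5 × 70 + 2/5 × 20 + 1/5 × 290 = 28 + 8 + 58 = 94

Lottery B ($462.50)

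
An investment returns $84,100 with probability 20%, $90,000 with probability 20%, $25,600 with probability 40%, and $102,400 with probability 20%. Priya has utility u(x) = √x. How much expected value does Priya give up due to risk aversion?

E[u] = 0.2·√84100 + 0.2·√90000 + 0.4·√25600 + 0.2·√102400 = 0.2·290 + 0.2·300 + 0.4·160 + 0.2·320 = 246
CE = (246)² = 60516
Risk premium = EV − CE = 65540 − 60516 = 5024

$5,024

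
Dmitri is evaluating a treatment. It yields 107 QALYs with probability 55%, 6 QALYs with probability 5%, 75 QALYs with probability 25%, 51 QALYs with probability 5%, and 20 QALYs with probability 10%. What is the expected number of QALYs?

82.45 QALYs

EV = 0.55 × 107 + 0.05 × 6 + 0.25 × 75 + 0.05 × 51 + 0.1 × 20 = 58.85 + 0.3 + 18.75 + 2.55 + 2 = 82.45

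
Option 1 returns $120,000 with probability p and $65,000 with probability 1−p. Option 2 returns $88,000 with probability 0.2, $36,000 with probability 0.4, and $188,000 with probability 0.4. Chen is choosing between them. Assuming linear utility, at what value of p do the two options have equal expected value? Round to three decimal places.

p = 0.767

EV(Option 2) = 0.2 × 88000 + 0.4 × 36000 + 0.4 × 188000 = 17600 + 14400 + 75200 = 107200
p·120000 + (1−p)·65000 = 107200
55000p + 65000 = 107200
p = (107200 − 65000) / 55000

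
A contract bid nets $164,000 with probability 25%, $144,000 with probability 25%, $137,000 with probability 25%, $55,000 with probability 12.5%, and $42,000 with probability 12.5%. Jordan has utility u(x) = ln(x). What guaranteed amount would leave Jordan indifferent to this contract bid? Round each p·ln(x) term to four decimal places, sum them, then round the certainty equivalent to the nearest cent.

$111,669.62

E[u] = 0.25·ln(164000) + 0.25·ln(144000) + 0.25·ln(137000) + 0.125·ln(55000) + 0.125·ln(42000) = 3.0019 + 2.9694 + 2.9569 + 1.3644 + 1.3307 = 11.6233
CE = e^11.6233 ≈ 111669.62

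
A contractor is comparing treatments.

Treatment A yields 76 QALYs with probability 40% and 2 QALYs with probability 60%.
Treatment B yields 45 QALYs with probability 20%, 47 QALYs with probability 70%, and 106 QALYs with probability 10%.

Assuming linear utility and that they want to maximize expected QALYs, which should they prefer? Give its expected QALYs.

Treatment A = 0.4 × 76 + 0.6 × 2 = 30.4 + 1.2 = 31.6
Treatment B = 0.2 × 45 + 0.7 × 47 + 0.1 × 106 = 9 + 32.9 + 10.6 = 52.5

Treatment B (52.5 QALYs)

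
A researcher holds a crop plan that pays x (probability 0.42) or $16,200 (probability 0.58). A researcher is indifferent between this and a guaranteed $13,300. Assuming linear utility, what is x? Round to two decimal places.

0.42·x + 0.58·16200 = 13300
0.42·x = 13300 − 9396 = 3904
x = 3904 / 0.42 = 9295.2381

x = $9,295.24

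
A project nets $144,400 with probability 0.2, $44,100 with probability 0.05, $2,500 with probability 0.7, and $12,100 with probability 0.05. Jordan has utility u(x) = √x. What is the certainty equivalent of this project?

$16,129

E[u] = 0.2·√144400 + 0.05·√44100 + 0.7·√2500 + 0.05·√12100 = 0.2·380 + 0.05·210 + 0.7·50 + 0.05·110 = 127
CE = (127)² = 16129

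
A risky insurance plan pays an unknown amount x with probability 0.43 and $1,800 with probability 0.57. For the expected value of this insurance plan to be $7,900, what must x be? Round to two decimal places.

0.43·x + 0.57·1800 = 7900
0.43·x = 7900 − 1026 = 6874
x = 6874 / 0.43 = 15986.0465

x = $15,986.05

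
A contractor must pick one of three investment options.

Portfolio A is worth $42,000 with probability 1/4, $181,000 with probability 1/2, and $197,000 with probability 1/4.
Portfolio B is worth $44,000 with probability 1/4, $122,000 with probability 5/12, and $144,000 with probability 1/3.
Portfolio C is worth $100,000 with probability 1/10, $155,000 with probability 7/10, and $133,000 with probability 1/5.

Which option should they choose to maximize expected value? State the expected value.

Portfolio A ($150,250)

Portfolio A = 1/4 × 42000 + 1/2 × 181000 + 1/4 × 197000 = 10500 + 90500 + 49250 = 150250
Portfolio B = 1/4 × 44000 + 5/12 × 122000 + 1/3 × 144000 = 11000 + 50833.3333 + 48000 = 109833.3333
Portfolio C = 1/10 × 100000 + 7/10 × 155000 + 1/5 × 133000 = 10000 + 108500 + 26600 = 145100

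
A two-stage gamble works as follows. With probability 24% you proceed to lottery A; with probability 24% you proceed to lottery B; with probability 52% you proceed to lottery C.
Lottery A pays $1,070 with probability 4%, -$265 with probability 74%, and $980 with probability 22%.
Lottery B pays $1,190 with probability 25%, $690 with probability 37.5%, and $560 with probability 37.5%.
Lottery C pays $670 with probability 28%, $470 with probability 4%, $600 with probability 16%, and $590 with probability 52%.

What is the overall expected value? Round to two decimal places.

$515.64

EV(A) = 0.04 × 1070 + 0.74 × (-265) + 0.22 × 980 = 42.8 − 196.1 + 215.6 = 62.3
EV(B) = 0.25 × 1190 + 0.375 × 690 + 0.375 × 560 = 297.5 + 258.75 + 210 = 766.25
EV(C) = 0.28 × 670 + 0.04 × 470 + 0.16 × 600 + 0.52 × 590 = 187.6 + 18.8 + 96 + 306.8 = 609.2
Overall = 0.24 × 62.3 + 0.24 × 766.25 + 0.52 × 609.2 = 14.952 + 183.9 + 316.784 = 515.636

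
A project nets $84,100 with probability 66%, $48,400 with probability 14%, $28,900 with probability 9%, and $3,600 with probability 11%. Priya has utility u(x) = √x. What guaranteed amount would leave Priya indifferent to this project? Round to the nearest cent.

E[u] = 0.66·√84100 + 0.14·√48400 + 0.09·√28900 + 0.11·√3600 = 0.66·290 + 0.14·220 + 0.09·170 + 0.11·60 = 244.1
CE = (244.1)² = 59584.81

$59,584.81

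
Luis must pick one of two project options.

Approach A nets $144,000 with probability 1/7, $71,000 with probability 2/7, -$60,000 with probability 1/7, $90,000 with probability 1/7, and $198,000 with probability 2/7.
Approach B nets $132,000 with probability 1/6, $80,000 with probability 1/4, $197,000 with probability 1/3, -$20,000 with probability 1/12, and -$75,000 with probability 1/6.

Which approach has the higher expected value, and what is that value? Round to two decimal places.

Approach A ($101,714.29)

Approach A = 1/7 × 144000 + 2/7 × 71000 + 1/7 × (-60000) + 1/7 × 90000 + 2/7 × 198000 = 20571.4286 + 20285.7143 − 8571.4286 + 12857.1429 + 56571.4286 = 101714.2857
Approach B = 1/6 × 132000 + 1/4 × 80000 + 1/3 × 197000 + 1/12 × (-20000) + 1/6 × (-75000) = 22000 + 20000 + 65666.6667 − 1666.6667 − 12500 = 93500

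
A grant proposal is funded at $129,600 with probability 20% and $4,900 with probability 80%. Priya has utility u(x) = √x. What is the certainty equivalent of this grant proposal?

E[u] = 0.2·√129600 + 0.8·√4900 = 0.2·360 + 0.8·70 = 128
CE = (128)² = 16384

$16,384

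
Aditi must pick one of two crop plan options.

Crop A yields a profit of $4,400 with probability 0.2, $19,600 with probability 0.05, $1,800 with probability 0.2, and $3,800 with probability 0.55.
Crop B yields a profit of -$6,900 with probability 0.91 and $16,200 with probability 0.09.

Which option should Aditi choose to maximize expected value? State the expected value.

Crop A ($4,310)

Crop A = 0.2 × 4400 + 0.05 × 19600 + 0.2 × 1800 + 0.55 × 3800 = 880 + 980 + 360 + 2090 = 4310
Crop B = 0.91 × (-6900) + 0.09 × 16200 = -6279 + 1458 = -4821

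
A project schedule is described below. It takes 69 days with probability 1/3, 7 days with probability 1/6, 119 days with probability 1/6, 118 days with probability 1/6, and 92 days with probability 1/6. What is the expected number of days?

EV = 1/3 × 69 + 1/6 × 7 + 1/6 × 119 + 1/6 × 118 + 1/6 × 92 = 23 + 1.1667 + 19.8333 + 19.6667 + 15.3333 = 79

79 days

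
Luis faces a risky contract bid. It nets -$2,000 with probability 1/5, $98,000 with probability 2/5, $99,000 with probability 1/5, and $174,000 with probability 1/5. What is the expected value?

EV = 1/5 × (-2000) + 2/5 × 98000 + 1/5 × 99000 + 1/5 × 174000 = -400 + 39200 + 19800 + 34800 = 93400

$93,400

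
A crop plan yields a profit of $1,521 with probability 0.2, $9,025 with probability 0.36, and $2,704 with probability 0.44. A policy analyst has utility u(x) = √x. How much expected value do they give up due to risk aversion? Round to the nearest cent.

$533.55

E[u] = 0.2·√1521 + 0.36·√9025 + 0.44·√2704 = 0.2·39 + 0.36·95 + 0.44·52 = 64.88
CE = (64.88)² = 4209.4144
Risk premium = EV − CE = 4742.96 − 4209.4144 = 533.5456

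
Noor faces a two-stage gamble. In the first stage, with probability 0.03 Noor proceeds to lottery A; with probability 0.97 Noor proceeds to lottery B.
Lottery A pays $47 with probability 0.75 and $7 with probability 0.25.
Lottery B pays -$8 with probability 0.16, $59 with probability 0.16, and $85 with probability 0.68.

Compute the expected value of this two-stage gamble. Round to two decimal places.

EV(A) = 0.75 × 47 + 0.25 × 7 = 35.25 + 1.75 = 37
EV(B) = 0.16 × (-8) + 0.16 × 59 + 0.68 × 85 = -1.28 + 9.44 + 57.8 = 65.96
Overall = 0.03 × 37 + 0.97 × 65.96 = 1.11 + 63.9812 = 65.0912

$65.09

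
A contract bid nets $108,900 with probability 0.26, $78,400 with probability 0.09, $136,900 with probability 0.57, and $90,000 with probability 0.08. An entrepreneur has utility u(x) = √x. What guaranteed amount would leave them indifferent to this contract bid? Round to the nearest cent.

E[u] = 0.26·√108900 + 0.09·√78400 + 0.57·√136900 + 0.08·√90000 = 0.26·330 + 0.09·280 + 0.57·370 + 0.08·300 = 345.9
CE = (345.9)² = 119646.81

$119,646.81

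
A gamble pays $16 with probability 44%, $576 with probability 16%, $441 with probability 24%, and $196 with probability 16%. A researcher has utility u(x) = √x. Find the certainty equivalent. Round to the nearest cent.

E[u] = 0.44·√16 + 0.16·√576 + 0.24·√441 + 0.16·√196 = 0.44·4 + 0.16·24 + 0.24·21 + 0.16·14 = 12.88
CE = (12.88)² = 165.8944

$165.89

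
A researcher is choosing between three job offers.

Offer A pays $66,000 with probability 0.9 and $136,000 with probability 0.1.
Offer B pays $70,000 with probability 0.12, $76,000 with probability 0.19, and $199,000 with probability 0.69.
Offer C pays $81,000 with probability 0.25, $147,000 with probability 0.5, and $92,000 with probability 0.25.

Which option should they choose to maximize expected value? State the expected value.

Offer B ($160,150)

Offer A = 0.9 × 66000 + 0.1 × 136000 = 59400 + 13600 = 73000
Offer B = 0.12 × 70000 + 0.19 × 76000 + 0.69 × 199000 = 8400 + 14440 + 137310 = 160150
Offer C = 0.25 × 81000 + 0.5 × 147000 + 0.25 × 92000 = 20250 + 73500 + 23000 = 116750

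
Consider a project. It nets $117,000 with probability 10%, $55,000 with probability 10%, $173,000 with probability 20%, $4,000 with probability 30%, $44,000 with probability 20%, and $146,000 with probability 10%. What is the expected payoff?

EV = 0.1 × 117000 + 0.1 × 55000 + 0.2 × 173000 + 0.3 × 4000 + 0.2 × 44000 + 0.1 × 146000 = 11700 + 5500 + 34600 + 1200 + 8800 + 14600 = 76400

$76,400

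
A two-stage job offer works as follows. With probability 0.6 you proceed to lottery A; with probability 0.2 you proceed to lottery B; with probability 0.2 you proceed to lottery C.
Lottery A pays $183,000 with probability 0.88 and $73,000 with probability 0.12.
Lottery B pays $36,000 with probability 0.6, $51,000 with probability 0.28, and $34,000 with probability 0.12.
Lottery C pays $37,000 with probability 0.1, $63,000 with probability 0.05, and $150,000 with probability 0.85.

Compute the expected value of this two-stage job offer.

EV(A) = 0.88 × 183000 + 0.12 × 73000 = 161040 + 8760 = 169800
EV(B) = 0.6 × 36000 + 0.28 × 51000 + 0.12 × 34000 = 21600 + 14280 + 4080 = 39960
EV(C) = 0.1 × 37000 + 0.05 × 63000 + 0.85 × 150000 = 3700 + 3150 + 127500 = 134350
Overall = 0.6 × 169800 + 0.2 × 39960 + 0.2 × 134350 = 101880 + 7992 + 26870 = 136742

$136,742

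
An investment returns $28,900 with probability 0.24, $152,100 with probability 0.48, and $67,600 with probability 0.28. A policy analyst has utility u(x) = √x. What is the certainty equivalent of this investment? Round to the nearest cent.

$90,480.64

E[u] = 0.24·√28900 + 0.48·√152100 + 0.28·√67600 = 0.24·170 + 0.48·390 + 0.28·260 = 300.8
CE = (300.8)² = 90480.64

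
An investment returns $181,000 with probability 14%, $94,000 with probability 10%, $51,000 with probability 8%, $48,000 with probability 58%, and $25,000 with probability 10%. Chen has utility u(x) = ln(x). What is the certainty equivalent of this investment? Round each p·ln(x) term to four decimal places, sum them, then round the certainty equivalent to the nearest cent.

$58,203.46

E[u] = 0.14·ln(181000) + 0.1·ln(94000) + 0.08·ln(51000) + 0.58·ln(48000) + 0.1·ln(25000) = 1.6949 + 1.1451 + 0.8672 + 6.2518 + 1.0127 = 10.9717
CE = e^10.9717 ≈ 58203.46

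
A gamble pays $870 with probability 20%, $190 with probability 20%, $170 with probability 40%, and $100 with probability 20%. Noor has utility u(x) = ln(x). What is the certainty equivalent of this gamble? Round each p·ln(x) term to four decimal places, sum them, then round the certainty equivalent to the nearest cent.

$216.68

E[u] = 0.2·ln(870) + 0.2·ln(190) + 0.4·ln(170) + 0.2·ln(100) = 1.3537 + 1.0494 + 2.0543 + 0.9210 = 5.3784
CE = e^5.3784 ≈ 216.68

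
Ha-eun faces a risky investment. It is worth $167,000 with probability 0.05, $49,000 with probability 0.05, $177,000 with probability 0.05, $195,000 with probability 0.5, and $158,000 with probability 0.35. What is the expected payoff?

EV = 0.05 × 167000 + 0.05 × 49000 + 0.05 × 177000 + 0.5 × 195000 + 0.35 × 158000 = 8350 + 2450 + 8850 + 97500 + 55300 = 172450

$172,450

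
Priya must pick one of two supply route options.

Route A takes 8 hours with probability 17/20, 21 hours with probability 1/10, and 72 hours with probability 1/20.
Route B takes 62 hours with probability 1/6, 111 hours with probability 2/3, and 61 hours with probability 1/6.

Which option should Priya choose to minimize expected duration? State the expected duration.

Route A (12.5 hours)

Route A = 17/20 × 8 + 1/10 × 21 + 1/20 × 72 = 6.8 + 2.1 + 3.6 = 12.5
Route B = 1/6 × 62 + 2/3 × 111 + 1/6 × 61 = 10.3333 + 74 + 10.1667 = 94.5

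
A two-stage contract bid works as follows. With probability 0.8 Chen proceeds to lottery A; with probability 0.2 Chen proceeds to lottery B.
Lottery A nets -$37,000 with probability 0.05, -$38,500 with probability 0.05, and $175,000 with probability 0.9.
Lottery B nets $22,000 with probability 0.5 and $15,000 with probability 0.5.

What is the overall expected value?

EV(A) = 0.05 × (-37000) + 0.05 × (-38500) + 0.9 × 175000 = -1850 − 1925 + 157500 = 153725
EV(B) = 0.5 × 22000 + 0.5 × 15000 = 11000 + 7500 = 18500
Overall = 0.8 × 153725 + 0.2 × 18500 = 122980 + 3700 = 126680

$126,680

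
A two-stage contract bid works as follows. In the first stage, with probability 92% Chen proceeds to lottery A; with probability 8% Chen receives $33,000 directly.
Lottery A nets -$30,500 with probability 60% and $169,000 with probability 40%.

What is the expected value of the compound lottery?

EV(A) = 0.6 × (-30500) + 0.4 × 169000 = -18300 + 67600 = 49300
Branch B: 33000 (certain)
Overall = 0.92 × 49300 + 0.08 × 33000 = 45356 + 2640 = 47996

$47,996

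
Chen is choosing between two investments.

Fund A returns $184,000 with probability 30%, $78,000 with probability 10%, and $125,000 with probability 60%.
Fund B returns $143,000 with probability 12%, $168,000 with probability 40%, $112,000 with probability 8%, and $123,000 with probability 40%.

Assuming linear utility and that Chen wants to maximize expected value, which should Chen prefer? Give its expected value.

Fund B ($142,520)

Fund A = 0.3 × 184000 + 0.1 × 78000 + 0.6 × 125000 = 55200 + 7800 + 75000 = 138000
Fund B = 0.12 × 143000 + 0.4 × 168000 + 0.08 × 112000 + 0.4 × 123000 = 17160 + 67200 + 8960 + 49200 = 142520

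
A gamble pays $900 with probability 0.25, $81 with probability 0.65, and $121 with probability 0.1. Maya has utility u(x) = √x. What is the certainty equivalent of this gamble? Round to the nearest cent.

E[u] = 0.25·√900 + 0.65·√81 + 0.1·√121 = 0.25·30 + 0.65·9 + 0.1·11 = 14.45
CE = (14.45)² = 208.8025

$208.80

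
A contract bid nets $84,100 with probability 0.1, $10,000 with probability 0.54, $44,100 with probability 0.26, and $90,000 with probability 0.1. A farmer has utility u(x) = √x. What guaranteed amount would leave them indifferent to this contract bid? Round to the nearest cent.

E[u] = 0.1·√84100 + 0.54·√10000 + 0.26·√44100 + 0.1·√90000 = 0.1·290 + 0.54·100 + 0.26·210 + 0.1·300 = 167.6
CE = (167.6)² = 28089.76

$28,089.76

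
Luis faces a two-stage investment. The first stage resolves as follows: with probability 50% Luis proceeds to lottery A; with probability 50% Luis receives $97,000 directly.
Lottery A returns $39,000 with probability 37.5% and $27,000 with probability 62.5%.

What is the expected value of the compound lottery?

$64,250

EV(A) = 0.375 × 39000 + 0.625 × 27000 = 14625 + 16875 = 31500
Branch B: 97000 (certain)
Overall = 0.5 × 31500 + 0.5 × 97000 = 15750 + 48500 = 64250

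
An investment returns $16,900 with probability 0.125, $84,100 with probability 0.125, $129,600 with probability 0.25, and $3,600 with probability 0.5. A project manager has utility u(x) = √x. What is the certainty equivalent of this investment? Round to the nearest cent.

$29,756.25

E[u] = 0.125·√16900 + 0.125·√84100 + 0.25·√129600 + 0.5·√3600 = 0.125·130 + 0.125·290 + 0.25·360 + 0.5·60 = 172.5
CE = (172.5)² = 29756.25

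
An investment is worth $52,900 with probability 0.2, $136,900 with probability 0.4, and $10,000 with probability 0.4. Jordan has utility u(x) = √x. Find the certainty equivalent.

$54,756

E[u] = 0.2·√52900 + 0.4·√136900 + 0.4·√10000 = 0.2·230 + 0.4·370 + 0.4·100 = 234
CE = (234)² = 54756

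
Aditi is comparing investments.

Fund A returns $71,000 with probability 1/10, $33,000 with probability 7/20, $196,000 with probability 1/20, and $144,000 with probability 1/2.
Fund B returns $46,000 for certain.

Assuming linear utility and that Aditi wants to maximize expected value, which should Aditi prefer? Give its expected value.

Fund A = 1/10 × 71000 + 7/20 × 33000 + 1/20 × 196000 + 1/2 × 144000 = 7100 + 11550 + 9800 + 72000 = 100450
Fund B: 46000 (certain)

Fund A ($100,450)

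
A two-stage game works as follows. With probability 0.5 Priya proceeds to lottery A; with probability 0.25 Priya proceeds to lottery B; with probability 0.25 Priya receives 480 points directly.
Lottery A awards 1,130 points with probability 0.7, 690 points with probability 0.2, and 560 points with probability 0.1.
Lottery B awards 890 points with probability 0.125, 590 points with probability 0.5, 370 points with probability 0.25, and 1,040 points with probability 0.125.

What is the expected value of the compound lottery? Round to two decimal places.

769.69 points

EV(A) = 0.7 × 1130 + 0.2 × 690 + 0.1 × 560 = 791 + 138 + 56 = 985
EV(B) = 0.125 × 890 + 0.5 × 590 + 0.25 × 370 + 0.125 × 1040 = 111.25 + 295 + 92.5 + 130 = 628.75
Branch C: 480 (certain)
Overall = 0.5 × 985 + 0.25 × 628.75 + 0.25 × 480 = 492.5 + 157.1875 + 120 = 769.6875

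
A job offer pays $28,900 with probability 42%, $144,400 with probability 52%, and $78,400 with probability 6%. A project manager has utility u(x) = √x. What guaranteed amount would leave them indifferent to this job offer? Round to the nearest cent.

E[u] = 0.42·√28900 + 0.52·√144400 + 0.06·√78400 = 0.42·170 + 0.52·380 + 0.06·280 = 285.8
CE = (285.8)² = 81681.64

$81,681.64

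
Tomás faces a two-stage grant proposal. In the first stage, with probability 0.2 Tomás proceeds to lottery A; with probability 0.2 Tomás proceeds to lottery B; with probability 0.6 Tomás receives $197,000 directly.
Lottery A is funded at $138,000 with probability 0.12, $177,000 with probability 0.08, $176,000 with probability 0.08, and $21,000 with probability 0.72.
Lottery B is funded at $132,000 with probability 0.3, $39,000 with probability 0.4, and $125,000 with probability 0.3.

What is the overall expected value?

EV(A) = 0.12 × 138000 + 0.08 × 177000 + 0.08 × 176000 + 0.72 × 21000 = 16560 + 14160 + 14080 + 15120 = 59920
EV(B) = 0.3 × 132000 + 0.4 × 39000 + 0.3 × 125000 = 39600 + 15600 + 37500 = 92700
Branch C: 197000 (certain)
Overall = 0.2 × 59920 + 0.2 × 92700 + 0.6 × 197000 = 11984 + 18540 + 118200 = 148724

$148,724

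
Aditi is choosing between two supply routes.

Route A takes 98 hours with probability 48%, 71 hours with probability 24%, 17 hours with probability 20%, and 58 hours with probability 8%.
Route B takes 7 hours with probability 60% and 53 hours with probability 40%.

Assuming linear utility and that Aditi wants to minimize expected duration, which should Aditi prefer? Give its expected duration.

Route B (25.4 hours)

Route A = 0.48 × 98 + 0.24 × 71 + 0.2 × 17 + 0.08 × 58 = 47.04 + 17.04 + 3.4 + 4.64 = 72.12
Route B = 0.6 × 7 + 0.4 × 53 = 4.2 + 21.2 = 25.4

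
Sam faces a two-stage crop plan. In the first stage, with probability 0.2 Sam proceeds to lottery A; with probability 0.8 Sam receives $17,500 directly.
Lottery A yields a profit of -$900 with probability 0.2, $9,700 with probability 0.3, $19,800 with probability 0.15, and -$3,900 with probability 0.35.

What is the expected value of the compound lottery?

EV(A) = 0.2 × (-900) + 0.3 × 9700 + 0.15 × 19800 + 0.35 × (-3900) = -180 + 2910 + 2970 − 1365 = 4335
Branch B: 17500 (certain)
Overall = 0.2 × 4335 + 0.8 × 17500 = 867 + 14000 = 14867

$14,867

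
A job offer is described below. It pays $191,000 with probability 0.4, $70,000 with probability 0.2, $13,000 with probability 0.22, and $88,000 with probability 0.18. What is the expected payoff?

EV = 0.4 × 191000 + 0.2 × 70000 + 0.22 × 13000 + 0.18 × 88000 = 76400 + 14000 + 2860 + 15840 = 109100

$109,100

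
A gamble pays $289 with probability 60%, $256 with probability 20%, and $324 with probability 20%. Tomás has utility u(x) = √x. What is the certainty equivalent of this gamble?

E[u] = 0.6·√289 + 0.2·√256 + 0.2·√324 = 0.6·17 + 0.2·16 + 0.2·18 = 17
CE = (17)² = 289

$289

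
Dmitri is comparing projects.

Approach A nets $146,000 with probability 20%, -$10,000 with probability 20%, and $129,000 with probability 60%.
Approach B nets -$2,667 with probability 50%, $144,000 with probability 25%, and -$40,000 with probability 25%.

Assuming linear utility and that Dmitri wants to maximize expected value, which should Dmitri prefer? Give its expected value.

Approach A = 0.2 × 146000 + 0.2 × (-10000) + 0.6 × 129000 = 29200 − 2000 + 77400 = 104600
Approach B = 0.5 × (-2667) + 0.25 × 144000 + 0.25 × (-40000) = -1333.5 + 36000 − 10000 = 24666.5

Approach A ($104,600)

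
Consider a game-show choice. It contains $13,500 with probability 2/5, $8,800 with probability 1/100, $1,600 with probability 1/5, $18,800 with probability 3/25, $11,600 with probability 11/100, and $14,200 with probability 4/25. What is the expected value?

$11,612

EV = 2/5 × 13500 + 1/100 × 8800 + 1/5 × 1600 + 3/25 × 18800 + 11/100 × 11600 + 4/25 × 14200 = 5400 + 88 + 320 + 2256 + 1276 + 2272 = 11612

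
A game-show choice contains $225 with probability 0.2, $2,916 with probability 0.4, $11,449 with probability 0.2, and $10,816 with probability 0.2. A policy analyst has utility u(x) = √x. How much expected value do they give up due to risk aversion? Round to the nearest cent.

E[u] = 0.2·√225 + 0.4·√2916 + 0.2·√11449 + 0.2·√10816 = 0.2·15 + 0.4·54 + 0.2·107 + 0.2·104 = 66.8
CE = (66.8)² = 4462.24
Risk premium = EV − CE = 5664.4 − 4462.24 = 1202.16

$1,202.16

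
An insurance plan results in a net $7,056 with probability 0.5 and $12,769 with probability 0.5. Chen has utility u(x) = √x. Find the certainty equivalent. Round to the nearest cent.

$9,702.25

E[u] = 0.5·√7056 + 0.5·√12769 = 0.5·84 + 0.5·113 = 98.5
CE = (98.5)² = 9702.25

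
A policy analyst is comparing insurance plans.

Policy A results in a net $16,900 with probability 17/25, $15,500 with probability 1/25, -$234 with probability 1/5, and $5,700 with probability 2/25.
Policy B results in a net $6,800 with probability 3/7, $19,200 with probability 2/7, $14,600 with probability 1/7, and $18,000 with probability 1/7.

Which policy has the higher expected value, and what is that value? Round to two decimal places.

Policy A = 17/25 × 16900 + 1/25 × 15500 + 1/5 × (-234) + 2/25 × 5700 = 11492 + 620 − 46.8 + 456 = 12521.2
Policy B = 3/7 × 6800 + 2/7 × 19200 + 1/7 × 14600 + 1/7 × 18000 = 2914.2857 + 5485.7143 + 2085.7143 + 2571.4286 = 13057.1429

Policy B ($13,057.14)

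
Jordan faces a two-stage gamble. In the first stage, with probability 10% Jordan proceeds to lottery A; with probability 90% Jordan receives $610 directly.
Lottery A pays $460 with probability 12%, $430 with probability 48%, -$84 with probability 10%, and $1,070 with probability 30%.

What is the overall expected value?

EV(A) = 0.12 × 460 + 0.48 × 430 + 0.1 × (-84) + 0.3 × 1070 = 55.2 + 206.4 − 8.4 + 321 = 574.2
Branch B: 610 (certain)
Overall = 0.1 × 574.2 + 0.9 × 610 = 57.42 + 549 = 606.42

$606.42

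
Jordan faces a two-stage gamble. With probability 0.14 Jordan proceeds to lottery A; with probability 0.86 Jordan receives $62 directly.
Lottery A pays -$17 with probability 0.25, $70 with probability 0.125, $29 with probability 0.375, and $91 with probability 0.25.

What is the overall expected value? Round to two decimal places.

EV(A) = 0.25 × (-17) + 0.125 × 70 + 0.375 × 29 + 0.25 × 91 = -4.25 + 8.75 + 10.875 + 22.75 = 38.125
Branch B: 62 (certain)
Overall = 0.14 × 38.125 + 0.86 × 62 = 5.3375 + 53.32 = 58.6575

$58.66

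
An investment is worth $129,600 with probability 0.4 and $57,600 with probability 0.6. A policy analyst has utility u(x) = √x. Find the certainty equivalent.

E[u] = 0.4·√129600 + 0.6·√57600 = 0.4·360 + 0.6·240 = 288
CE = (288)² = 82944

$82,944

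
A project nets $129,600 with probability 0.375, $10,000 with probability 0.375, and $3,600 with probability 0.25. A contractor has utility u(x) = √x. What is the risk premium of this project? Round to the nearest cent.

E[u] = 0.375·√129600 + 0.375·√10000 + 0.25·√3600 = 0.375·360 + 0.375·100 + 0.25·60 = 187.5
CE = (187.5)² = 35156.25
Risk premium = EV − CE = 53250 − 35156.25 = 18093.75

$18,093.75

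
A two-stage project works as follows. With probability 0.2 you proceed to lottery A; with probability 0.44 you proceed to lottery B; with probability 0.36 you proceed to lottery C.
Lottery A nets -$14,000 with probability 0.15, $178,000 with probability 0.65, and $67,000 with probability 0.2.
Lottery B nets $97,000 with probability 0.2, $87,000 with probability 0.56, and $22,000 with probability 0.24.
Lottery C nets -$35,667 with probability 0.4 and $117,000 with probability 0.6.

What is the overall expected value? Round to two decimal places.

$77,831.95

EV(A) = 0.15 × (-14000) + 0.65 × 178000 + 0.2 × 67000 = -2100 + 115700 + 13400 = 127000
EV(B) = 0.2 × 97000 + 0.56 × 87000 + 0.24 × 22000 = 19400 + 48720 + 5280 = 73400
EV(C) = 0.4 × (-35667) + 0.6 × 117000 = -14266.8 + 70200 = 55933.2
Overall = 0.2 × 127000 + 0.44 × 73400 + 0.36 × 55933.2 = 25400 + 32296 + 20135.952 = 77831.952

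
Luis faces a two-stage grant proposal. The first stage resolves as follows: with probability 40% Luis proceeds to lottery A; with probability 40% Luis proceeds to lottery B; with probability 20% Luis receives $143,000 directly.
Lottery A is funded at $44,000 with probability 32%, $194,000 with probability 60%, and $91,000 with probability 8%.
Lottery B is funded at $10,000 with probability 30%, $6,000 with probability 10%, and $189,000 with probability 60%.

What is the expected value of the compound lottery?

$130,504

EV(A) = 0.32 × 44000 + 0.6 × 194000 + 0.08 × 91000 = 14080 + 116400 + 7280 = 137760
EV(B) = 0.3 × 10000 + 0.1 × 6000 + 0.6 × 189000 = 3000 + 600 + 113400 = 117000
Branch C: 143000 (certain)
Overall = 0.4 × 137760 + 0.4 × 117000 + 0.2 × 143000 = 55104 + 46800 + 28600 = 130504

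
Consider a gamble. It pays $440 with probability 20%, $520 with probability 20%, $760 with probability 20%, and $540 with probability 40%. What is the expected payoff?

EV = 0.2 × 440 + 0.2 × 520 + 0.2 × 760 + 0.4 × 540 = 88 + 104 + 152 + 216 = 560

$560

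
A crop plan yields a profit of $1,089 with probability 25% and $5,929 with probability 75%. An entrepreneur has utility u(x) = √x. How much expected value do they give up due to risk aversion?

E[u] = 0.25·√1089 + 0.75·√5929 = 0.25·33 + 0.75·77 = 66
CE = (66)² = 4356
Risk premium = EV − CE = 4719 − 4356 = 363

$363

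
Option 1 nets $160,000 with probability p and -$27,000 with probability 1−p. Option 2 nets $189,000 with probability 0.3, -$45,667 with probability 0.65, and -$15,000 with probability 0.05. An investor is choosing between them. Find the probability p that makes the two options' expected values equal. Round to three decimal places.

p = 0.285

EV(Option 2) = 0.3 × 189000 + 0.65 × (-45667) + 0.05 × (-15000) = 56700 − 29683.55 − 750 = 26266.45
p·160000 + (1−p)·(-27000) = 26266.45
187000p − 27000 = 26266.45
p = (26266.45 + 27000) / 187000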